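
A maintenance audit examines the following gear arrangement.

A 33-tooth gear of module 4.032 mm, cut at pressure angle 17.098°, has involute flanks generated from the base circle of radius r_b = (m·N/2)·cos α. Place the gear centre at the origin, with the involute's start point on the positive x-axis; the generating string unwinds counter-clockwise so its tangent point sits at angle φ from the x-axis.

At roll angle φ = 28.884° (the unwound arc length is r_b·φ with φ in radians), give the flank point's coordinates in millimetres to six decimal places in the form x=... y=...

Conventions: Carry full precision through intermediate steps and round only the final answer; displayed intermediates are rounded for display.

x=71.161542 y=2.647149

class = single-mesh tooth geometry [base-circle involute, m = 4.032, 33T]
pitch radius r_p = m·N/2 = 4.032·33/2 = 66.528000
base radius r_b = r_p·cos α = 66.528000·cos 17.098° = 63.587680
roll angle φ = 28.884° = 0.50412090 rad
x = r_b·(cos φ + φ·sin φ) = 71.161542
y = r_b·(sin φ − φ·cos φ) = 2.647149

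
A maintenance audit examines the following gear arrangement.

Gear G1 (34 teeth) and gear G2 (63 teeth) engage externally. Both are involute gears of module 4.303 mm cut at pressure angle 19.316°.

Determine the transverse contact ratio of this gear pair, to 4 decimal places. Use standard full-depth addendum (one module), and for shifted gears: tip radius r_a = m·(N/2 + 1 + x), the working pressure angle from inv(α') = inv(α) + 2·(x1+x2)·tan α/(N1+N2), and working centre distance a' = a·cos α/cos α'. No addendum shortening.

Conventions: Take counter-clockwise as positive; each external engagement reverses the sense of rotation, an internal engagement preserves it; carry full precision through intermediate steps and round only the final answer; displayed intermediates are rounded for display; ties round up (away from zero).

1.7728

class = single-mesh tooth geometry [involute pair 34T × 63T, m = 4.303]
base radii: r_b1 = 69.033229, r_b2 = 127.914513
tip radii: r_a1 = 77.454000, r_a2 = 139.847500
no profile shift: α' = α, a' = a
action lengths: √(r_a1²−r_b1²) = 35.121723, √(r_a2²−r_b2²) = 56.526106
base pitch p_b = π·m·cos α = 12.757311
CR = (35.121723 + 56.526106 − 208.695500·sin 19.31600°)/12.757311 = 1.772784
contact ratio ≈ 1.7728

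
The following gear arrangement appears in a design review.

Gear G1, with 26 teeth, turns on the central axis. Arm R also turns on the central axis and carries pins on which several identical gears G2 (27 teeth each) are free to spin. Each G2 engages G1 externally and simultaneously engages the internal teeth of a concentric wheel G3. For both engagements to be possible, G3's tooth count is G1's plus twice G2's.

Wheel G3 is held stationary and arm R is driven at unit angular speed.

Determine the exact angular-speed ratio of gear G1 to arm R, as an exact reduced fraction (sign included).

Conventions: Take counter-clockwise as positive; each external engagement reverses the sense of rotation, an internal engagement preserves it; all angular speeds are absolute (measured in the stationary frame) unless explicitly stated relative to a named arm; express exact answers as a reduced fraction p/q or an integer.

53/13

class = planetary set [G3 = 26+2·27 = 80; Willis about the carrier]
ring teeth: 26 + 2·27 = 80
26(ω_sun−ω_arm) = −80(ω_ring−ω_arm),  ω_ring = 0, ω_arm = 1
ω_sun = 1 − (80/26)(0−1) = 53/13
ω_out/ω_in = 53/13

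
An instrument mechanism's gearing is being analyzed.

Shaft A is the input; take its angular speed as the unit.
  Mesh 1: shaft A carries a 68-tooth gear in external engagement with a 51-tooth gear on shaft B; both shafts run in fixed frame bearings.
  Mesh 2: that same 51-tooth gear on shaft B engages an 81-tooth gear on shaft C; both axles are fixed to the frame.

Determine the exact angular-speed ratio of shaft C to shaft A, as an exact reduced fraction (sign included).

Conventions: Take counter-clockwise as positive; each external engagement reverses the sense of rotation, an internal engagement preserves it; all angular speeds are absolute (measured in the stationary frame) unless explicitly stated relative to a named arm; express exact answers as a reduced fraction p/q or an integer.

class = fixed-axis compound train [2 meshes; 2 ratios multiply, 2 sense flips]
mesh 1 [68T→51T]: running ratio 4/3, sense −
mesh 2 [51T→81T]: running ratio 68/81, sense +
ω_out/ω_in = 68/81

68/81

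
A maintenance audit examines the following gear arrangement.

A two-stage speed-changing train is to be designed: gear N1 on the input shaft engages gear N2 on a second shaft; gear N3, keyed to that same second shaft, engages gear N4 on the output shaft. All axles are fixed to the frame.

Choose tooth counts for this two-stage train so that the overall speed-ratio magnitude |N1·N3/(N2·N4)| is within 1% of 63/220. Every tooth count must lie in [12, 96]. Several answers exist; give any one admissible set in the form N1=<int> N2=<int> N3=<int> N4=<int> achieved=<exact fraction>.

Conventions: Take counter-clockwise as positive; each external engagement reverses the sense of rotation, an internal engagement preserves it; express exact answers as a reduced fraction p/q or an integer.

N1=12 N2=16 N3=21 N4=55 achieved=63/220

class = fixed-axis compound train [2-stage, 63/220 wanted]
target = 63/220 in lowest terms: an exact hit needs N1·N3 = k·63 and N2·N4 = k·220 for one integer k, every count in [12, 96]; additionally prefer no 1:1 stage (N1 ≠ N2, N3 ≠ N4)
k = 1…3: no 1:1-free in-range split of k·63 and k·220 into factor pairs; take k = 4
k = 4: N1·N3 = 252 = 12·21, N2·N4 = 880 = 16·55
achieved = 12·21/(16·55) = 63/220; |achieved − target| = 0 ≤ 63/22000 ✓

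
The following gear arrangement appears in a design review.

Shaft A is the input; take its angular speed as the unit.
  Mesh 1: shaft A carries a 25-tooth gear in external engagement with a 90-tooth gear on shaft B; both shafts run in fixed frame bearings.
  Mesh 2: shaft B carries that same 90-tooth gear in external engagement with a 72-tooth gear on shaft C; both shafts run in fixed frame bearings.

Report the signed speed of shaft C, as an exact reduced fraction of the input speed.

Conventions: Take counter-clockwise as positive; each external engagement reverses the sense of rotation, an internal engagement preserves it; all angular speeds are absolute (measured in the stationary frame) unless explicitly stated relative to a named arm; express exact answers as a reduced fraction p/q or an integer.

25/72

2-mesh fixed-axis compound train (all bearings frame-fixed)
mesh 1 [25T→90T]: |ω|/ω_in = 1×25/90 = 5/18, sense flips to −
mesh 2 [90T→72T]: |ω|/ω_in = (5/18)×90/72 = 25/72, sense flips to +
signed output speed (× input speed) = 25/72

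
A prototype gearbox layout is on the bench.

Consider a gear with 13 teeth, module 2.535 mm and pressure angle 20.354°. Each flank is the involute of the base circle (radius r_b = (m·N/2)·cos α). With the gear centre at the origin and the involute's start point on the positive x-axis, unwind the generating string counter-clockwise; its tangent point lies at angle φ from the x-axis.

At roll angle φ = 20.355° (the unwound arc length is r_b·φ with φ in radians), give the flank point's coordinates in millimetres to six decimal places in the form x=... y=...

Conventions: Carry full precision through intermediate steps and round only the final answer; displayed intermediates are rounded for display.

topology: single-mesh involute geometry — m = 2.535, N = 13
pitch radius r_p = m·N/2 = 2.535·13/2 = 16.477500
base radius r_b = r_p·cos α = 16.477500·cos 20.354° = 15.448670
roll angle φ = 20.355° = 0.35526177 rad
x = r_b·(cos φ + φ·sin φ) = 16.393020
y = r_b·(sin φ − φ·cos φ) = 0.227994

x=16.393020 y=0.227994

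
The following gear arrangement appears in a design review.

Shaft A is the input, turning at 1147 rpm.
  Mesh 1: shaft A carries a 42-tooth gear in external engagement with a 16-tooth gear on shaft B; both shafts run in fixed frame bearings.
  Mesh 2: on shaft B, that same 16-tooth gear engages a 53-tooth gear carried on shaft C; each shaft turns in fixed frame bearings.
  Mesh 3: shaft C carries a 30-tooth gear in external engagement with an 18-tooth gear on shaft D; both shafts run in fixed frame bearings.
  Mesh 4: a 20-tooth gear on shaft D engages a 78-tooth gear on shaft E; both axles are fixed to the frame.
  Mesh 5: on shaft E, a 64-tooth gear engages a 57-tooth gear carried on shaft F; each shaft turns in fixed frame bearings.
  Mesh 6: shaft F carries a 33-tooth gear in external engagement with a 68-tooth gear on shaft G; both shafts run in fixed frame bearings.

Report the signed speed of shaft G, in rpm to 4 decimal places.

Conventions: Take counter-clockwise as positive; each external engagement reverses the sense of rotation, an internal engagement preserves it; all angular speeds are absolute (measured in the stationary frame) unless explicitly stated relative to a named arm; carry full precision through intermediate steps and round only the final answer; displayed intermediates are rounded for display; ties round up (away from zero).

6-mesh fixed-axis compound train (all bearings frame-fixed)
mesh 1 [42T→16T]: ω = 1147.0000×42/16 = 3010.8750 rpm, sense flips to −
mesh 2 [16T→53T]: ω = 3010.8750×16/53 = 908.9434 rpm, sense flips to +
mesh 3 [30T→18T]: ω = 908.9434×30/18 = 1514.9057 rpm, sense flips to −
mesh 4 [20T→78T]: ω = 1514.9057×20/78 = 388.4373 rpm, sense flips to +
mesh 5 [64T→57T]: ω = 388.4373×64/57 = 436.1402 rpm, sense flips to −
mesh 6 [33T→68T]: ω = 436.1402×33/68 = 211.6563 rpm, sense flips to +
signed output speed = +211.6563 rpm

+211.6563 rpm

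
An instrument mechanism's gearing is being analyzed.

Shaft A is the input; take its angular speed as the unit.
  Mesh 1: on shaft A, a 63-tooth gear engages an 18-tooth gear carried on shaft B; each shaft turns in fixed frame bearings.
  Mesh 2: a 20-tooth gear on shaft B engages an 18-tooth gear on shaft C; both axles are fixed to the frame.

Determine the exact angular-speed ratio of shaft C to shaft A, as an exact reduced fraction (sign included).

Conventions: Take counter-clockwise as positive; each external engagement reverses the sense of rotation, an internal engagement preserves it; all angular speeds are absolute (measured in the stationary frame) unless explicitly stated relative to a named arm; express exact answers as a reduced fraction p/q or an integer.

35/9

class = fixed-axis compound train [2 meshes; 2 ratios multiply, 2 sense flips]
mesh 1 [63T→18T]: running ratio 7/2, sense −
mesh 2 [20T→18T]: running ratio 35/9, sense +
ω_out/ω_in = 35/9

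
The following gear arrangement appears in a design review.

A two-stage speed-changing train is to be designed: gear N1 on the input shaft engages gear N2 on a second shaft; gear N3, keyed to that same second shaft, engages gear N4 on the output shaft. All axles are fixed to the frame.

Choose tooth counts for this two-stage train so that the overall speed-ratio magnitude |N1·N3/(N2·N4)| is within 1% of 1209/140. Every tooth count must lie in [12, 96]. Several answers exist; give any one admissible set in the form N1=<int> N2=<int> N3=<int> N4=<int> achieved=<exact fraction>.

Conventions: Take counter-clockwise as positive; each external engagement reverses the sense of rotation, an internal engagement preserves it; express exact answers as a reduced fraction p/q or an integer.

2-stage fixed-axis compound train for ratio 1209/140
target = 1209/140 in lowest terms: an exact hit needs N1·N3 = k·1209 and N2·N4 = k·140 for one integer k, every count in [12, 96]; additionally prefer no 1:1 stage (N1 ≠ N2, N3 ≠ N4)
k = 1: no 1:1-free in-range split of k·1209 and k·140 into factor pairs; take k = 2
k = 2: N1·N3 = 2418 = 26·93, N2·N4 = 280 = 14·20
achieved = 26·93/(14·20) = 1209/140; |achieved − target| = 0 ≤ 1209/14000 ✓

N1=26 N2=14 N3=93 N4=20 achieved=1209/140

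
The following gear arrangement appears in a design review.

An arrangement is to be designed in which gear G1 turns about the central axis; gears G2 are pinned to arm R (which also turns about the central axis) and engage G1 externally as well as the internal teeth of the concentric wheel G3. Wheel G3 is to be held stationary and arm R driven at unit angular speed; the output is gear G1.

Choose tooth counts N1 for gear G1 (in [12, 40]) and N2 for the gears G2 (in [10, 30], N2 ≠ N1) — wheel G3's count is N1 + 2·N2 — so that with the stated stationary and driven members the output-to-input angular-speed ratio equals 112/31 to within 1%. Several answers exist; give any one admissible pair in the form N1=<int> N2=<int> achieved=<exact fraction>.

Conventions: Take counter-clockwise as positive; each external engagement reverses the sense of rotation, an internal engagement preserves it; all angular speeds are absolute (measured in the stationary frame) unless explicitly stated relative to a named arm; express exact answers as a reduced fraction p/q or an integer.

design class (target 112/31): planetary set
Willis with ω_ring = 0: ω_sun/ω_arm = (N1+N3)/N1; set equal to 112/31  ⇒  N3/N1 = 112/31 − 1 = 81/31
N3 = N1 + 2·N2  ⇒  N2/N1 = (N3/N1 − 1)/2 = (81/31 − 1)/2 = 25/31
smallest multiple with N1 ≥ 12 and N2 ≥ 10: k = 1  ⇒  N1 = 1·31 = 31, N2 = 1·25 = 25 (N1 ≤ 40, N2 ≤ 30, N2 ≠ N1 ✓), N3 = 31 + 2·25 = 81
check: (N1+N3)/N1 with N1 = 31, N3 = 81 gives 112/31; |achieved − target| = 0 ≤ 28/775 ✓

N1=31 N2=25 achieved=112/31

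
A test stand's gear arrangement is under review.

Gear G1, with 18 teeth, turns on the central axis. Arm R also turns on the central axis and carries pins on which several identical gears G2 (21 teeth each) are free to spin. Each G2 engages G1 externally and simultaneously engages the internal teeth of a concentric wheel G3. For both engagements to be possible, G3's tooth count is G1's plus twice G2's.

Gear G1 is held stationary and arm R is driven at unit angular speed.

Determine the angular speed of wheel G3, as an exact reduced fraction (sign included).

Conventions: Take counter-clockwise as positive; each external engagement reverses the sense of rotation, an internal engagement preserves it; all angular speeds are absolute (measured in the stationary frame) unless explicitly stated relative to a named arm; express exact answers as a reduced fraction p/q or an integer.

13/10

planetary set (18T centre, 21T on arm, 60T internal) — Willis relation
ring teeth: 18 + 2·21 = 60
18(ω_sun−ω_arm) = −60(ω_ring−ω_arm),  ω_sun = 0, ω_arm = 1
ω_ring = 1 − (18/60)(0−1) = 13/10
exact speed ratio = 13/10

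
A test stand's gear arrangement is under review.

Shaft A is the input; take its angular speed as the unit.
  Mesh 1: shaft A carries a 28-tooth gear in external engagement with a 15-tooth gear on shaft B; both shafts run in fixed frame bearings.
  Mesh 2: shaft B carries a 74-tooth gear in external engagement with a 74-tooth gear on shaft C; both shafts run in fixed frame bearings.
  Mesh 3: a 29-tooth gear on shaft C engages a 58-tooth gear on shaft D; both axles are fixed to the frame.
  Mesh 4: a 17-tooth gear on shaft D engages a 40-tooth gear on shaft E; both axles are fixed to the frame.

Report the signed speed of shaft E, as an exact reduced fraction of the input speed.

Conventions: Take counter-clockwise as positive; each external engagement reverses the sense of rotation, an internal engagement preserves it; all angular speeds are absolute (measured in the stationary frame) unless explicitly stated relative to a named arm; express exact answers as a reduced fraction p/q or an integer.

4-mesh fixed-axis compound train (all bearings frame-fixed)
mesh 1 [28T→15T]: |ω|/ω_in = 1×28/15 = 28/15, sense flips to −
mesh 2 [74T→74T]: |ω|/ω_in = (28/15)×74/74 = 28/15, sense flips to +
mesh 3 [29T→58T]: |ω|/ω_in = (28/15)×29/58 = 14/15, sense flips to −
mesh 4 [17T→40T]: |ω|/ω_in = (14/15)×17/40 = 119/300, sense flips to +
signed output speed (× input speed) = 119/300

119/300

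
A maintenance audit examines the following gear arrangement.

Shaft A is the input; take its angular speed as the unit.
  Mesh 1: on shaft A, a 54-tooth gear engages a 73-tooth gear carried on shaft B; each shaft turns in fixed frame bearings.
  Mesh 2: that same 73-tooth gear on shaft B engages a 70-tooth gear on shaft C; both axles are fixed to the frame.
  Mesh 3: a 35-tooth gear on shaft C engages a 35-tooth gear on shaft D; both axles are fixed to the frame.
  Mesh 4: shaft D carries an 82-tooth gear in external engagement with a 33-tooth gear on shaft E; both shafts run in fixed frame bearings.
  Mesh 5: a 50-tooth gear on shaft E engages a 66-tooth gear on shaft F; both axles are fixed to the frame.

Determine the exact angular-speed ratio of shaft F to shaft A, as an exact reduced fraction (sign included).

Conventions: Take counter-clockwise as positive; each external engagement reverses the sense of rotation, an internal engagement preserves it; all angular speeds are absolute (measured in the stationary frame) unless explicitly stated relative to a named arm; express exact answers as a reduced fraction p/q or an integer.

-1230/847

class = fixed-axis compound train [5 meshes; 5 ratios multiply, 5 sense flips]
mesh 1 [54T→73T]: running ratio 54/73, sense −
mesh 2 [73T→70T]: running ratio 27/35, sense +
mesh 3 [35T→35T]: running ratio 27/35, sense −
mesh 4 [82T→33T]: running ratio 738/385, sense +
mesh 5 [50T→66T]: running ratio 1230/847, sense −
ω_out/ω_in = -1230/847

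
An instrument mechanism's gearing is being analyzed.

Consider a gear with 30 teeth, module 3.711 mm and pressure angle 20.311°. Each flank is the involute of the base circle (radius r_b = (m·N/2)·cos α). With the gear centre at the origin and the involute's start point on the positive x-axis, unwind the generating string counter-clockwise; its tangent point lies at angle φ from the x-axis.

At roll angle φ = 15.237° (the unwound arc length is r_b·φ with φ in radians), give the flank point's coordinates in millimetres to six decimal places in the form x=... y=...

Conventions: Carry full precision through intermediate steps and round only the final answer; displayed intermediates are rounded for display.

x=54.017347 y=0.324966

recognized (one wheel, involute flank): single-mesh tooth geometry, m = 3.711, N = 30
pitch radius r_p = m·N/2 = 3.711·30/2 = 55.665000
base radius r_b = r_p·cos α = 55.665000·cos 20.311° = 52.203879
roll angle φ = 15.237° = 0.26593582 rad
x = r_b·(cos φ + φ·sin φ) = 54.017347
y = r_b·(sin φ − φ·cos φ) = 0.324966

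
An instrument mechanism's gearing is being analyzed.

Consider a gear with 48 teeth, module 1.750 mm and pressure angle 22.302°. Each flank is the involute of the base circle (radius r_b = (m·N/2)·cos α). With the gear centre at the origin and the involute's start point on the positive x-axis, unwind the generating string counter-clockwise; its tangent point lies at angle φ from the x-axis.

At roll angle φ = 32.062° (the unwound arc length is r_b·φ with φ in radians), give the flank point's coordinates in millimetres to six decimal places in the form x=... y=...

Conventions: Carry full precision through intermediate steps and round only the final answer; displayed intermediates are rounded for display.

topology: single-mesh involute geometry — m = 1.750, N = 48
pitch radius r_p = m·N/2 = 1.750·48/2 = 42.000000
base radius r_b = r_p·cos α = 42.000000·cos 22.302° = 38.858252
roll angle φ = 32.062° = 0.55958746 rad
x = r_b·(cos φ + φ·sin φ) = 44.474190
y = r_b·(sin φ − φ·cos φ) = 2.199405

x=44.474190 y=2.199405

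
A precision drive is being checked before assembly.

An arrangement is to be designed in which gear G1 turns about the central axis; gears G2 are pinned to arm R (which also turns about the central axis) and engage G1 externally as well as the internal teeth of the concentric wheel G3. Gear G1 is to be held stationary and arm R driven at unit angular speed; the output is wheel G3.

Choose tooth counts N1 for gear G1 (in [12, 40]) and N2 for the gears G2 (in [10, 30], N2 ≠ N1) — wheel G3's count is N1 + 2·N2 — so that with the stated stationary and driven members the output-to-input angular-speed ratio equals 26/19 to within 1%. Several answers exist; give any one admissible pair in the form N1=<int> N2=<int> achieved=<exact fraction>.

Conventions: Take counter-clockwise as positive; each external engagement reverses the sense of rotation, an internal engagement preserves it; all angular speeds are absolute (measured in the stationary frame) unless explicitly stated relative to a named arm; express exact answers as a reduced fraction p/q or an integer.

N1=14 N2=12 achieved=26/19

class = planetary set [ratio 26/19 wanted; Willis about the carrier]
Willis with ω_sun = 0: ω_ring/ω_arm = (N1+N3)/N3; set equal to 26/19  ⇒  N3/N1 = 1/(26/19 − 1) = 19/7
N3 = N1 + 2·N2  ⇒  N2/N1 = (N3/N1 − 1)/2 = (19/7 − 1)/2 = 6/7
smallest multiple with N1 ≥ 12 and N2 ≥ 10: k = 2  ⇒  N1 = 2·7 = 14, N2 = 2·6 = 12 (N1 ≤ 40, N2 ≤ 30, N2 ≠ N1 ✓), N3 = 14 + 2·12 = 38
check: (N1+N3)/N3 with N1 = 14, N3 = 38 gives 26/19; |achieved − target| = 0 ≤ 13/950 ✓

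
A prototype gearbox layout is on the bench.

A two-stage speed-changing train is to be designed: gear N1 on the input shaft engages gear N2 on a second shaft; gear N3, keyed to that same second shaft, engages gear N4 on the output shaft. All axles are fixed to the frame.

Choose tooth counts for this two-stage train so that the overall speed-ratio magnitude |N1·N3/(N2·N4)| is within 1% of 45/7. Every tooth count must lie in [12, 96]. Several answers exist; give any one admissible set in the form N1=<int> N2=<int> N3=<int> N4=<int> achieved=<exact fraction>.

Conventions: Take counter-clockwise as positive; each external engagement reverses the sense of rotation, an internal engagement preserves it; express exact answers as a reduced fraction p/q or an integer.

N1=12 N2=14 N3=90 N4=12 achieved=45/7

2-stage fixed-axis compound train for ratio 45/7
target = 45/7 in lowest terms: an exact hit needs N1·N3 = k·45 and N2·N4 = k·7 for one integer k, every count in [12, 96]; additionally prefer no 1:1 stage (N1 ≠ N2, N3 ≠ N4)
k = 1…23: no 1:1-free in-range split of k·45 and k·7 into factor pairs; take k = 24
k = 24: N1·N3 = 1080 = 12·90, N2·N4 = 168 = 14·12
achieved = 12·90/(14·12) = 45/7; |achieved − target| = 0 ≤ 9/140 ✓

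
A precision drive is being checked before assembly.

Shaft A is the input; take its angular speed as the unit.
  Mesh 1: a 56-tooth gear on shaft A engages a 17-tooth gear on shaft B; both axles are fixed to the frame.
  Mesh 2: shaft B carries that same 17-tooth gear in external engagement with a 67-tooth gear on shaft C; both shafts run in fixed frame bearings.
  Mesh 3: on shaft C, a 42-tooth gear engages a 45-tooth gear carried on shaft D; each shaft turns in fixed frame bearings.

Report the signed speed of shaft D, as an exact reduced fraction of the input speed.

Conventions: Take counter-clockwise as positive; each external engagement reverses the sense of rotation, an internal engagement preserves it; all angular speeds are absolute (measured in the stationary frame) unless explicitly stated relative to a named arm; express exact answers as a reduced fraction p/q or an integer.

-784/1005

3-mesh fixed-axis compound train (all bearings frame-fixed)
mesh 1 [56T→17T]: |ω|/ω_in = 1×56/17 = 56/17, sense flips to −
mesh 2 [17T→67T]: |ω|/ω_in = (56/17)×17/67 = 56/67, sense flips to +
mesh 3 [42T→45T]: |ω|/ω_in = (56/67)×42/45 = 784/1005, sense flips to −
signed output speed (× input speed) = -784/1005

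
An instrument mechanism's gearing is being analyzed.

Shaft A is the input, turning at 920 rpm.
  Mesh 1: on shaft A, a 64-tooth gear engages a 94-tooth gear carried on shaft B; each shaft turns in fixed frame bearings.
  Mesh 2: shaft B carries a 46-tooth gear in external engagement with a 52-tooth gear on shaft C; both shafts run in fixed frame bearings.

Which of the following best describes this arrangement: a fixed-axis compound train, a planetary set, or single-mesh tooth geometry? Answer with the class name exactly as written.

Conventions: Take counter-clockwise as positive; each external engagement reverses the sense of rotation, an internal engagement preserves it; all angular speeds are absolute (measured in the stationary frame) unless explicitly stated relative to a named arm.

fixed-axis compound train

2-mesh fixed-axis compound train (all bearings frame-fixed)
classification: fixed-axis compound train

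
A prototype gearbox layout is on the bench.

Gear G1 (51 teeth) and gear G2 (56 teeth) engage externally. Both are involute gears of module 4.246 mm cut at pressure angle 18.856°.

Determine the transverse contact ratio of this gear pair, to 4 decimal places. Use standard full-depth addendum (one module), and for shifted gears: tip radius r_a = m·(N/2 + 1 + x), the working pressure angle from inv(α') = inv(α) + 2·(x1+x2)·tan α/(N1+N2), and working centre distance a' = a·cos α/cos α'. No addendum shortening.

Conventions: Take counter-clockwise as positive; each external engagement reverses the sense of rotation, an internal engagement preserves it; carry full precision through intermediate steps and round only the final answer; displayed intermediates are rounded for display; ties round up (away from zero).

recognized (one external pair, fixed centres): single-mesh tooth geometry, m = 4.246, N1 = 51, N2 = 56
base radii: r_b1 = 102.462403, r_b2 = 112.507736
tip radii: r_a1 = 112.519000, r_a2 = 123.134000
no profile shift: α' = α, a' = a
action lengths: √(r_a1²−r_b1²) = 46.497111, √(r_a2²−r_b2²) = 50.039896
base pitch p_b = π·m·cos α = 12.623339
CR = (46.497111 + 50.039896 − 227.161000·sin 18.85600°)/12.623339 = 1.831581
contact ratio ≈ 1.8316

1.8316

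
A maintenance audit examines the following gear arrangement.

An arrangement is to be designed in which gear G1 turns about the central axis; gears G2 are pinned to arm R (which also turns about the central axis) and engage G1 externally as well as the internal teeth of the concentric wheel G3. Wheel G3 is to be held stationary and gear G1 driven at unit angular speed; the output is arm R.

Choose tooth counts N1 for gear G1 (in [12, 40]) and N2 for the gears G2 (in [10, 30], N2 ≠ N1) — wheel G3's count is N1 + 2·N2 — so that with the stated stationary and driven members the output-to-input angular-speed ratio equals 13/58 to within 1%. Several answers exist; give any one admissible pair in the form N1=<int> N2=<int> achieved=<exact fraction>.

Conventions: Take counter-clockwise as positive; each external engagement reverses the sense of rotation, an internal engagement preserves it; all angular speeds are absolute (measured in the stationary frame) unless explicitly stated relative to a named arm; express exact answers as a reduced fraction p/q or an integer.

N1=13 N2=16 achieved=13/58

topology: planetary set — design target 13/58, arm = carrier (Willis)
Willis with ω_ring = 0: ω_arm/ω_sun = N1/(N1+N3); set equal to 13/58  ⇒  N3/N1 = 1/(13/58) − 1 = 45/13
N3 = N1 + 2·N2  ⇒  N2/N1 = (N3/N1 − 1)/2 = (45/13 − 1)/2 = 16/13
smallest multiple with N1 ≥ 12 and N2 ≥ 10: k = 1  ⇒  N1 = 1·13 = 13, N2 = 1·16 = 16 (N1 ≤ 40, N2 ≤ 30, N2 ≠ N1 ✓), N3 = 13 + 2·16 = 45
check: N1/(N1+N3) with N1 = 13, N3 = 45 gives 13/58; |achieved − target| = 0 ≤ 13/5800 ✓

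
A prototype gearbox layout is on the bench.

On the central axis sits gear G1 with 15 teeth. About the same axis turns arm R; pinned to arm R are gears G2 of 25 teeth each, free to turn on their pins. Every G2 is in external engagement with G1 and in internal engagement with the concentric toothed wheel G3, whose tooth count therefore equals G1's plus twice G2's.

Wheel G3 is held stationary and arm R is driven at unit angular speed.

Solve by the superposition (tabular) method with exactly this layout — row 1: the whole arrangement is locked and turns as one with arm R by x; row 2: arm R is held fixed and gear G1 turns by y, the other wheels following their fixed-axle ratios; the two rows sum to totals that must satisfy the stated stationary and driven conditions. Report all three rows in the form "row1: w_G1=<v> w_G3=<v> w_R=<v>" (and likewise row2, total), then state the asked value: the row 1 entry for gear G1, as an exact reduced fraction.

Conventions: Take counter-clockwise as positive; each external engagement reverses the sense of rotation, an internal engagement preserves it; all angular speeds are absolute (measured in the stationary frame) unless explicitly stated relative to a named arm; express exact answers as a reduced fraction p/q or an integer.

row1: w_G1=1 w_G3=1 w_R=1
row2: w_G1=13/3 w_G3=-1 w_R=0
total: w_G1=16/3 w_G3=0 w_R=1
asked value: 1

recognized (axles ride arm R): planetary set, 15/25/65 teeth
row 1: whole set turns with the arm by x
superposition row 2 [arm held]: sun y, ring −(15/65)·y, arm 0
boundary: total ω_ring = x − (15/65)·y = 0 and total ω_arm = x = 1  ⇒  y = 13/3, x = 1
row 2 ring = −(15/65)·13/3 = -1
totals (row 1 + row 2): sun 1 + 13/3 = 16/3, ring 1 + (-1) = 0, arm 1 + 0 = 1
asked cell (row1, sun) = 1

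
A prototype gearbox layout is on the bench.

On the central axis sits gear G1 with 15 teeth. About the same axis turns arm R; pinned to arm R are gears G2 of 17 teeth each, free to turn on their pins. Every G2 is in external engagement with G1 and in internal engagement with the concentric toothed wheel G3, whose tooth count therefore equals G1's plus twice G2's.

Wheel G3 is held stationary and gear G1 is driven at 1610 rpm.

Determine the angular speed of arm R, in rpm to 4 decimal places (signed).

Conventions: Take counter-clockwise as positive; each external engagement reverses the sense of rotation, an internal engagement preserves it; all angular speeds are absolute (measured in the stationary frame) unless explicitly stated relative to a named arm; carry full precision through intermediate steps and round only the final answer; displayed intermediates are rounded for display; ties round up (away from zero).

recognized (axles ride arm R): planetary set, 15/17/49 teeth
normalise by the input: solve with ω_sun = 1, then scale by 1610 rpm
ring teeth: 15 + 2·17 = 49
15(ω_sun−ω_arm) = −49(ω_ring−ω_arm),  ω_ring = 0, ω_sun = 1
15(1−ω_arm) = −49(0−ω_arm)  ⇒  64·ω_arm = 15  ⇒  ω_arm = 15/64
scale: ω_arm = 15/64 × 1610 rpm = +377.3438 rpm

+377.3438 rpm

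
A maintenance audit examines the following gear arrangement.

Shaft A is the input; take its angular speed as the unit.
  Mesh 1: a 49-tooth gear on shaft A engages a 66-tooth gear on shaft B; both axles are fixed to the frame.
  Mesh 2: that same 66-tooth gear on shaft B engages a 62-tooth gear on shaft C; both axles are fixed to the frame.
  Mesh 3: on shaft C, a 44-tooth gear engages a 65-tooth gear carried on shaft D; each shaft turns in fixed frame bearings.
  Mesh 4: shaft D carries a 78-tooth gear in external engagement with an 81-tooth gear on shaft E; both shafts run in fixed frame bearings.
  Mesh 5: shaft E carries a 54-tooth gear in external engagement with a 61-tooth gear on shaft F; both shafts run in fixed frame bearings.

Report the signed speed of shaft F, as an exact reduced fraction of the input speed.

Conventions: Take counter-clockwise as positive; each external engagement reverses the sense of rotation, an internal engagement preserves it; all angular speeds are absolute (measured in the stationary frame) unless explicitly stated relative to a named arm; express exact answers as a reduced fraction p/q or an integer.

-4312/9455

5-mesh fixed-axis compound train (all bearings frame-fixed)
mesh 1 [49T→66T]: |ω|/ω_in = 1×49/66 = 49/66, sense flips to −
mesh 2 [66T→62T]: |ω|/ω_in = (49/66)×66/62 = 49/62, sense flips to +
mesh 3 [44T→65T]: |ω|/ω_in = (49/62)×44/65 = 1078/2015, sense flips to −
mesh 4 [78T→81T]: |ω|/ω_in = (1078/2015)×78/81 = 2156/4185, sense flips to +
mesh 5 [54T→61T]: |ω|/ω_in = (2156/4185)×54/61 = 4312/9455, sense flips to −
signed output speed (× input speed) = -4312/9455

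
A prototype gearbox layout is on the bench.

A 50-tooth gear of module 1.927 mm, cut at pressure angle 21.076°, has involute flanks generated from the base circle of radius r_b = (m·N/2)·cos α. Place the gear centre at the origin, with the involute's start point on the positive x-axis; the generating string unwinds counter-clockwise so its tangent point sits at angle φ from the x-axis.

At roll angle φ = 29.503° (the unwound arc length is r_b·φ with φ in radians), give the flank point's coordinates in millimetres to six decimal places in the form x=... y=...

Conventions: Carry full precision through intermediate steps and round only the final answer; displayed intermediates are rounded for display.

x=50.522531 y=1.992059

recognized (one wheel, involute flank): single-mesh tooth geometry, m = 1.927, N = 50
pitch radius r_p = m·N/2 = 1.927·50/2 = 48.175000
base radius r_b = r_p·cos α = 48.175000·cos 21.076° = 44.952297
roll angle φ = 29.503° = 0.51492449 rad
x = r_b·(cos φ + φ·sin φ) = 50.522531
y = r_b·(sin φ − φ·cos φ) = 1.992059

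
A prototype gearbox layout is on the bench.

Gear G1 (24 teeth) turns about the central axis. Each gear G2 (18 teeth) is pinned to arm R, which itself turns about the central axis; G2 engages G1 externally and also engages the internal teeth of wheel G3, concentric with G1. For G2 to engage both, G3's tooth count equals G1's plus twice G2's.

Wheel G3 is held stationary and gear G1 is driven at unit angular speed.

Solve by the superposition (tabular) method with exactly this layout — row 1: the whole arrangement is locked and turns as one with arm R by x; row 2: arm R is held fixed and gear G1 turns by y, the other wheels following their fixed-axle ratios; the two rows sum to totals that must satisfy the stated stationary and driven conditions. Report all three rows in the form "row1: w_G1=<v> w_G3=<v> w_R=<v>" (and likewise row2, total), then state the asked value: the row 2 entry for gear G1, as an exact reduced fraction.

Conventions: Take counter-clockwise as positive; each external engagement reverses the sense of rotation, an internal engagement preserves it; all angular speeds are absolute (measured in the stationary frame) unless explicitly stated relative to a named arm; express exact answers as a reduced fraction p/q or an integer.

row1: w_G1=2/7 w_G3=2/7 w_R=2/7
row2: w_G1=5/7 w_G3=-2/7 w_R=0
total: w_G1=1 w_G3=0 w_R=2/7
asked value: 5/7

topology: planetary set — G1 24T / G2 18T / G3 60T, arm = carrier (Willis)
row 1: whole set turns with the arm by x
superposition row 2 [arm held]: sun y, ring −(24/60)·y, arm 0
boundary: total ω_ring = x − (24/60)·y = 0 and total ω_sun = x + y = 1  ⇒  y = 5/7, x = 2/7
row 2 ring = −(24/60)·5/7 = -2/7
totals (row 1 + row 2): sun 2/7 + 5/7 = 1, ring 2/7 + (-2/7) = 0, arm 2/7 + 0 = 2/7
asked cell (row2, sun) = 5/7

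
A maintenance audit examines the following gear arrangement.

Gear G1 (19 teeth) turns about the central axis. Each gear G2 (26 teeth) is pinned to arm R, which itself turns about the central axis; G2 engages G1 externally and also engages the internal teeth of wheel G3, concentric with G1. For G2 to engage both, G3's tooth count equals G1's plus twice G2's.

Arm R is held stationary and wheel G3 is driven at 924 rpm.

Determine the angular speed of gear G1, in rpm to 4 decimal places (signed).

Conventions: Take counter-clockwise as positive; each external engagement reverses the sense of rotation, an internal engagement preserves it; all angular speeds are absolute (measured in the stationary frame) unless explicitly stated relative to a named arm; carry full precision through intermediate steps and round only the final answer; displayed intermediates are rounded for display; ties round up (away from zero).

-3452.8421 rpm

planetary set (19T centre, 26T on arm, 71T internal) — Willis relation
normalise by the input: solve with ω_ring = 1, then scale by 924 rpm
ring teeth: 19 + 2·26 = 71
19(ω_sun−ω_arm) = −71(ω_ring−ω_arm),  ω_arm = 0, ω_ring = 1
ω_sun = 0 − (71/19)(1−0) = -71/19
scale: ω_sun = -71/19 × 924 rpm = -3452.8421 rpm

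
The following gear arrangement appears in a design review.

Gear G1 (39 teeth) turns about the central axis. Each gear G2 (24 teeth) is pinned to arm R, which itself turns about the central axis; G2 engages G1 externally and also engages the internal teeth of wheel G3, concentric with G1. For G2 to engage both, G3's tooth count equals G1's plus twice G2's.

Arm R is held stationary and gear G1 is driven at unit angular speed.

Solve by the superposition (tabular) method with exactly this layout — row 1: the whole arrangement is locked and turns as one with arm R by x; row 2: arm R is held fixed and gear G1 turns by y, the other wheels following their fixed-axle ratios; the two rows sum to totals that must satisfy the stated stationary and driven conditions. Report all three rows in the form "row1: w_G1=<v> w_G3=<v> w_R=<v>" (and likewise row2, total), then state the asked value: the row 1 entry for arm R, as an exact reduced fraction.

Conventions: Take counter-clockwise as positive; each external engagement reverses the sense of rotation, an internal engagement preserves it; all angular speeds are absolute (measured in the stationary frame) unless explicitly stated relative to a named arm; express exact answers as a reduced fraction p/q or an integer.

row1: w_G1=0 w_G3=0 w_R=0
row2: w_G1=1 w_G3=-13/29 w_R=0
total: w_G1=1 w_G3=-13/29 w_R=0
asked value: 0

planetary set (39T centre, 24T on arm, 87T internal) — Willis relation
row 1 — lock + rotate with arm: ω_sun = ω_ring = ω_arm = x
row 2 (arm held, sun turns y): ω_ring = −(39/87)·y, ω_arm = 0
boundary: total ω_arm = x = 0 and total ω_sun = x + y = 1  ⇒  y = 1, x = 0
row 2 ring = −(39/87)·1 = -13/29
totals (row 1 + row 2): sun 0 + 1 = 1, ring 0 + (-13/29) = -13/29, arm 0 + 0 = 0
asked cell (row1, arm) = 0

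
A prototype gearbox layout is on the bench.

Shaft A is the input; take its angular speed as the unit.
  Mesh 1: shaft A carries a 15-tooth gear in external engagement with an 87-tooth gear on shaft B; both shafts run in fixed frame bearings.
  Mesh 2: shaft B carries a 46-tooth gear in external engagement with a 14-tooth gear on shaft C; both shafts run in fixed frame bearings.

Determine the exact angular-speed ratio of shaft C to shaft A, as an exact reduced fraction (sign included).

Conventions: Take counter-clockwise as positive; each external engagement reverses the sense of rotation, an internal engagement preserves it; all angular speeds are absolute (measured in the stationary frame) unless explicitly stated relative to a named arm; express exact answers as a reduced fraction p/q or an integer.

class = fixed-axis compound train [2 meshes; 2 ratios multiply, 2 sense flips]
mesh 1 [15T→87T]: running ratio 5/29, sense −
mesh 2 [46T→14T]: running ratio 115/203, sense +
ω_out/ω_in = 115/203

115/203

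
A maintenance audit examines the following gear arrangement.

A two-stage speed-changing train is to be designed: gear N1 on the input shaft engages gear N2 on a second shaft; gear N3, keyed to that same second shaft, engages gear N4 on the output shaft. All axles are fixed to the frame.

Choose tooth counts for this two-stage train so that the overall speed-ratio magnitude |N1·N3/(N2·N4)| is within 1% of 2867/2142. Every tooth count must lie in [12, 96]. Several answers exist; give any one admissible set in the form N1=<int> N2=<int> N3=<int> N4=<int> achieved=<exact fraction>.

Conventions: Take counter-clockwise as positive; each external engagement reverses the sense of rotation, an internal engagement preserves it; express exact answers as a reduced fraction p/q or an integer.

2-stage fixed-axis compound train for ratio 2867/2142
target = 2867/2142 in lowest terms: an exact hit needs N1·N3 = k·2867 and N2·N4 = k·2142 for one integer k, every count in [12, 96]; additionally prefer no 1:1 stage (N1 ≠ N2, N3 ≠ N4)
k = 1: N1·N3 = 2867 = 47·61, N2·N4 = 2142 = 34·63
achieved = 47·61/(34·63) = 2867/2142; |achieved − target| = 0 ≤ 2867/214200 ✓

N1=47 N2=34 N3=61 N4=63 achieved=2867/2142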